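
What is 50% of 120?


Convert percentage to decimal:
50% = 0.5
Multiply:
120 x 0.5 = 60

60


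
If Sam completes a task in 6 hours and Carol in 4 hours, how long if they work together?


Sam's rate: 1/6 of the job per hour
Carol's rate: 1/4 of the job per hour
Combined rate: 1/6 + 1/4 = 5/12 per hour
Time = 1 / (5/12) = 12/5 = 2.4 hours

2.4 hours


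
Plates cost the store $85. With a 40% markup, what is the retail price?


Calculate the markup amount:
40% of $85 = $34
Add to cost:
$85 + $34 = $119

$119


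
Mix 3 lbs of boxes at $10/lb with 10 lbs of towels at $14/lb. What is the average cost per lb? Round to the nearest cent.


Cost of boxes:
3 x $10 = $30
Cost of towels:
10 x $14 = $140
Total cost: $30 + $140 = $170
Total weight: 13 lbs
Average: $170 / 13 = $13.0769... ≈ $13.08/lb

$13.08/lb


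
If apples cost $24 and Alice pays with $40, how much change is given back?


Start with the amount paid:
$40
Subtract the price:
$40 - $24 = $16

$16


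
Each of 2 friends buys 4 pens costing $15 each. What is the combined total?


Cost per person:
4 x $15 = $60
Group total:
2 x $60 = $120

$120


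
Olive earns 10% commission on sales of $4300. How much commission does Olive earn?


Convert rate to decimal:
10% = 0.1
Multiply by sales:
$4300 x 0.1 = $430

$430


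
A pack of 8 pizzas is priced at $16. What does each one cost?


Total cost: $16
Number of items: 8
Unit price: $16 / 8 = $2

$2


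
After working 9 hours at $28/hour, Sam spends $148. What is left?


Calculate earnings:
9 x $28 = $252
Subtract spending:
$252 - $148 = $104

$104


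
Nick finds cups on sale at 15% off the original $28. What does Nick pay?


Calculate the discount amount:
15% of $28 = $4.20
Subtract from original:
$28 - $4.20 = $23.80

$23.80


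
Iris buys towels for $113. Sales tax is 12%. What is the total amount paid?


Calculate the tax:
12% of $113 = $13.56
Add tax to price:
$113 + $13.56 = $126.56

$126.56


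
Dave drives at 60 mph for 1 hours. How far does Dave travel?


Use the formula: distance = speed x time
Speed = 60 mph, Time = 1 hours
60 x 1 = 60 miles

60 miles


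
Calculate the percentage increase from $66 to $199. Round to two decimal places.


Find the absolute change:
|199 - 66| = 133
Divide by original and multiply by 100:
133 / 66 x 100 = 201.5151...% ≈ 201.52%

201.52%


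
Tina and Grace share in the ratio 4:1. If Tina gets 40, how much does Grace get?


Find the multiplier:
40 / 4 = 10
Apply to Grace's share:
1 x 10 = 10

10


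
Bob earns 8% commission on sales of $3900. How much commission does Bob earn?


Convert rate to decimal:
8% = 0.08
Multiply by sales:
$3900 x 0.08 = $312

$312


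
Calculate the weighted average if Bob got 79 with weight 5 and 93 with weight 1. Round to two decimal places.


Weighted sum:
5 x 79 + 1 x 93 = 488
Total weight:
5 + 1 = 6
Weighted average:
488 / 6 = 81.3333... ≈ 81.33

81.33


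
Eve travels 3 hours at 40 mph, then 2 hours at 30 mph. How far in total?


Leg 1 distance:
40 x 3 = 120 miles
Leg 2 distance:
30 x 2 = 60 miles
Total distance:
120 + 60 = 180 miles

180 miles


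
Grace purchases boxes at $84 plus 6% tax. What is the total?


Calculate the tax:
6% of $84 = $5.04
Add tax to price:
$84 + $5.04 = $89.04

$89.04


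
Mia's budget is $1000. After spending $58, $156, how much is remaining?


Add up expenses:
$58 + $156 = $214
Subtract from budget:
$1000 - $214 = $786

$786


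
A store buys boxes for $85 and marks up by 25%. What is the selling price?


Calculate the markup amount:
25% of $85 = $21.25
Add to cost:
$85 + $21.25 = $106.25

$106.25


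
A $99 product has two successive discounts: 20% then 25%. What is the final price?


First discount:
20% of $99 = $19.80
Price after first discount:
$99 - $19.80 = $79.20
Second discount:
25% of $79.20 = $19.80
Final price:
$79.20 - $19.80 = $59.40

$59.40


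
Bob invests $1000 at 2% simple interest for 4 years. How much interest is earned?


Use the formula I = P x R x T / 100
P x R x T = 1000 x 2 x 4 = 8000
I = 8000 / 100 = $80

$80


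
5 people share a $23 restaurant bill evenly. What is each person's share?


Total bill: $23
Number of people: 5
Each pays: $23 / 5 = $4.60

$4.60


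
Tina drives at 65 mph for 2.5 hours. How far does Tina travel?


Use the formula: distance = speed x time
Speed = 65 mph, Time = 2.5 hours
65 x 2.5 = 162.5 miles

162.5 miles


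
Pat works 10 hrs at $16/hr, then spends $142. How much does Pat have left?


Calculate earnings:
10 x $16 = $160
Subtract spending:
$160 - $142 = $18

$18


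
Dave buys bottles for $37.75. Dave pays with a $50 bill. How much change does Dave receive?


Start with the amount paid:
$50
Subtract the price:
$50 - $37.75 = $12.25

$12.25


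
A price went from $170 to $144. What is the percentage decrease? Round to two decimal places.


Find the absolute change:
|144 - 170| = 26
Divide by original and multiply by 100:
26 / 170 x 100 = 15.2941...% ≈ 15.29%

15.29%


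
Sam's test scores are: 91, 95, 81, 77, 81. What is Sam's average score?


Add the scores:
91 + 95 + 81 + 77 + 81 = 425
Divide by the number of tests:
425 / 5 = 85

85


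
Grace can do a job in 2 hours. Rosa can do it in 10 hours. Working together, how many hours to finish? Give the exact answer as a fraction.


Grace's rate: 1/2 of the job per hour
Rosa's rate: 1/10 of the job per hour
Combined rate: 1/2 + 1/10 = 3/5 per hour
Time = 1 / (3/5) = 5/3 hours (≈ 1.67 hours)

5/3 hours


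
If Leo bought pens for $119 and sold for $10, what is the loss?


Selling price = $10
Cost price = $119
Loss = cost price - selling price:
Loss = $119 - $10 = $109

$109


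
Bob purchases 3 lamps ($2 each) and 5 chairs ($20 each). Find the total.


Cost of lamps:
3 x $2 = $6
Cost of chairs:
5 x $20 = $100
Add both:
$6 + $100 = $106

$106


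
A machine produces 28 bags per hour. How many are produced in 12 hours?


Production rate: 28 bags per hour
Time: 12 hours
Total: 28 x 12 = 336 bags

336 bags


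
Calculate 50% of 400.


Convert percentage to decimal:
50% = 0.5
Multiply:
400 x 0.5 = 200

200


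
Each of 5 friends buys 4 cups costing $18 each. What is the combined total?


Cost per person:
4 x $18 = $72
Group total:
5 x $72 = $360

$360


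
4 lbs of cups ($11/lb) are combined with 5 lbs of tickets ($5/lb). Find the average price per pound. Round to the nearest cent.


Cost of cups:
4 x $11 = $44
Cost of tickets:
5 x $5 = $25
Total cost: $44 + $25 = $69
Total weight: 9 lbs
Average: $69 / 9 = $7.6666... ≈ $7.67/lb

$7.67/lb


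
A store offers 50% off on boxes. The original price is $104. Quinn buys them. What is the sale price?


Calculate the discount amount:
50% of $104 = $52
Subtract from original:
$104 - $52 = $52

$52


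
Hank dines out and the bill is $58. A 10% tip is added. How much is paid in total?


Calculate the tip:
10% of $58 = $5.80
Add tip to meal cost:
$58 + $5.80 = $63.80

$63.80


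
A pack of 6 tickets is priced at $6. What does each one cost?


Total cost: $6
Number of items: 6
Unit price: $6 / 6 = $1

$1


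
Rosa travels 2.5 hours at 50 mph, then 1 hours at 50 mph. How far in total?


Leg 1 distance:
50 x 2.5 = 125 miles
Leg 2 distance:
50 x 1 = 50 miles
Total distance:
125 + 50 = 175 miles

175 miles


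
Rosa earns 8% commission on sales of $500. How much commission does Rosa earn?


Convert rate to decimal:
8% = 0.08
Multiply by sales:
$500 x 0.08 = $40

$40


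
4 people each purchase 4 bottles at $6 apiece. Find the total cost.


Cost per person:
4 x $6 = $24
Group total:
4 x $24 = $96

$96


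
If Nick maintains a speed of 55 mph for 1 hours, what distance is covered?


Use the formula: distance = speed x time
Speed = 55 mph, Time = 1 hours
55 x 1 = 55 miles

55 miles


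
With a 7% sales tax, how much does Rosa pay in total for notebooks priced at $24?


Calculate the tax:
7% of $24 = $1.68
Add tax to price:
$24 + $1.68 = $25.68

$25.68


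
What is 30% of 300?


Convert percentage to decimal:
30% = 0.3
Multiply:
300 x 0.3 = 90

90


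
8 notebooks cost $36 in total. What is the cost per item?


Total cost: $36
Number of items: 8
Unit price: $36 / 8 = $4.50

$4.50


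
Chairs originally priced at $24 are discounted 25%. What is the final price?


Calculate the discount amount:
25% of $24 = $6
Subtract from original:
$24 - $6 = $18

$18


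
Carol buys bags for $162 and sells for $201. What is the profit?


Selling price = $201
Cost price = $162
Profit = selling price - cost price:
Profit = $201 - $162 = $39

$39


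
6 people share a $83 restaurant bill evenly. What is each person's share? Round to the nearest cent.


Total bill: $83
Number of people: 6
Each pays: $83 / 6 = $13.8333... ≈ $13.83

$13.83


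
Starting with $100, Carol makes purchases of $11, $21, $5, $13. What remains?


Add up expenses:
$11 + $21 + $5 + $13 = $50
Subtract from budget:
$100 - $50 = $50

$50


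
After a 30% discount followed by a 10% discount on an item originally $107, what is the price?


First discount:
30% of $107 = $32.10
Price after first discount:
$107 - $32.10 = $74.90
Second discount:
10% of $74.90 = $7.49
Final price:
$74.90 - $7.49 = $67.41

$67.41


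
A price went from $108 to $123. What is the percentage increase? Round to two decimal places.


Find the absolute change:
|123 - 108| = 15
Divide by original and multiply by 100:
15 / 108 x 100 = 13.8888...% ≈ 13.89%

13.89%


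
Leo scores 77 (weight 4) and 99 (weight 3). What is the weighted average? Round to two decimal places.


Weighted sum:
4 x 77 + 3 x 99 = 605
Total weight:
4 + 3 = 7
Weighted average:
605 / 7 = 86.4285... ≈ 86.43

86.43


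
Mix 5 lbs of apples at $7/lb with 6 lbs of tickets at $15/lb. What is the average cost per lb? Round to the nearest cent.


Cost of apples:
5 x $7 = $35
Cost of tickets:
6 x $15 = $90
Total cost: $35 + $90 = $125
Total weight: 11 lbs
Average: $125 / 11 = $11.3636... ≈ $11.36/lb

$11.36/lb


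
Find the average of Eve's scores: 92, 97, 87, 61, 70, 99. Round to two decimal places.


Add the scores:
92 + 97 + 87 + 61 + 70 + 99 = 506
Divide by the number of tests:
506 / 6 = 84.3333... ≈ 84.33

84.33


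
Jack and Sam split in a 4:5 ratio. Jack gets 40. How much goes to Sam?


Find the multiplier:
40 / 4 = 10
Apply to Sam's share:
5 x 10 = 50

50


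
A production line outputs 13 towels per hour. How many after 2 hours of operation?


Production rate: 13 towels per hour
Time: 2 hours
Total: 13 x 2 = 26 towels

26 towels


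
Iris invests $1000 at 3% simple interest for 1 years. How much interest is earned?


Use the formula I = P x R x T / 100
P x R x T = 1000 x 3 x 1 = 3000
I = 3000 / 100 = $30

$30


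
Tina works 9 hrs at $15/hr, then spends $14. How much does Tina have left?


Calculate earnings:
9 x $15 = $135
Subtract spending:
$135 - $14 = $121

$121


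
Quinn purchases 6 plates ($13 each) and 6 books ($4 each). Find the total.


Cost of plates:
6 x $13 = $78
Cost of books:
6 x $4 = $24
Add both:
$78 + $24 = $102

$102


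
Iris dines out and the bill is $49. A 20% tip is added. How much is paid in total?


Calculate the tip:
20% of $49 = $9.80
Add tip to meal cost:
$49 + $9.80 = $58.80

$58.80


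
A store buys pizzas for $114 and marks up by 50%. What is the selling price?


Calculate the markup amount:
50% of $114 = $57
Add to cost:
$114 + $57 = $171

$171


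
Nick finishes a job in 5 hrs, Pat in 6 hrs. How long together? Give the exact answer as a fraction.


Nick's rate: 1/5 of the job per hour
Pat's rate: 1/6 of the job per hour
Combined rate: 1/5 + 1/6 = 11/30 per hour
Time = 1 / (11/30) = 30/11 hours (≈ 2.73 hours)

30/11 hours


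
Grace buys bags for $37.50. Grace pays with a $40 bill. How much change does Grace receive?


Start with the amount paid:
$40
Subtract the price:
$40 - $37.50 = $2.50

$2.50


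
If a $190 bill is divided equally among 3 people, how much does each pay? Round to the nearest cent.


Total bill: $190
Number of people: 3
Each pays: $190 / 3 = $63.3333... ≈ $63.33

$63.33


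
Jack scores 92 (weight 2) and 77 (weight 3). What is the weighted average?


Weighted sum:
2 x 92 + 3 x 77 = 415
Total weight:
2 + 3 = 5
Weighted average:
415 / 5 = 83

83


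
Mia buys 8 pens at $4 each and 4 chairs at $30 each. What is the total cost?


Cost of pens:
8 x $4 = $32
Cost of chairs:
4 x $30 = $120
Add both:
$32 + $120 = $152

$152


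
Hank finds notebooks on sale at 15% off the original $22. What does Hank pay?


Calculate the discount amount:
15% of $22 = $3.30
Subtract from original:
$22 - $3.30 = $18.70

$18.70


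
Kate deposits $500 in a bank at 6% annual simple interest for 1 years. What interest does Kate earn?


Use the formula I = P x R x T / 100
P x R x T = 500 x 6 x 1 = 3000
I = 3000 / 100 = $30

$30


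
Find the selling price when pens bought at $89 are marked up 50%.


Calculate the markup amount:
50% of $89 = $44.50
Add to cost:
$89 + $44.50 = $133.50

$133.50


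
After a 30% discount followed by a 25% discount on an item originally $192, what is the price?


First discount:
30% of $192 = $57.60
Price after first discount:
$192 - $57.60 = $134.40
Second discount:
25% of $134.40 = $33.60
Final price:
$134.40 - $33.60 = $100.80

$100.80


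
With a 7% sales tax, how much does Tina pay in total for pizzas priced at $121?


Calculate the tax:
7% of $121 = $8.47
Add tax to price:
$121 + $8.47 = $129.47

$129.47


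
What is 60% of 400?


Convert percentage to decimal:
60% = 0.6
Multiply:
400 x 0.6 = 240

240


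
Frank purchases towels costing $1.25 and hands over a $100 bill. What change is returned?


Start with the amount paid:
$100
Subtract the price:
$100 - $1.25 = $98.75

$98.75


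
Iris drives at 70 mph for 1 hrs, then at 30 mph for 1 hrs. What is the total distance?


Leg 1 distance:
70 x 1 = 70 miles
Leg 2 distance:
30 x 1 = 30 miles
Total distance:
70 + 30 = 100 miles

100 miles


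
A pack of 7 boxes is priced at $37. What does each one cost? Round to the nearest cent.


Total cost: $37
Number of items: 7
Unit price: $37 / 7 = $5.2857... ≈ $5.29

$5.29


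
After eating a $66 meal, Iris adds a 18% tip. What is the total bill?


Calculate the tip:
18% of $66 = $11.88
Add tip to meal cost:
$66 + $11.88 = $77.88

$77.88


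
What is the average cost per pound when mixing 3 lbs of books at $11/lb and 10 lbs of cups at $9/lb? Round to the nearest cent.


Cost of books:
3 x $11 = $33
Cost of cups:
10 x $9 = $90
Total cost: $33 + $90 = $123
Total weight: 13 lbs
Average: $123 / 13 = $9.4615... ≈ $9.46/lb

$9.46/lb


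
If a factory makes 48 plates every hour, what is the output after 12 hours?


Production rate: 48 plates per hour
Time: 12 hours
Total: 48 x 12 = 576 plates

576 plates


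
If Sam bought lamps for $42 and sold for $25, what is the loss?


Selling price = $25
Cost price = $42
Loss = cost price - selling price:
Loss = $42 - $25 = $17

$17


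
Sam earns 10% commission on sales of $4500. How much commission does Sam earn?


Convert rate to decimal:
10% = 0.1
Multiply by sales:
$4500 x 0.1 = $450

$450


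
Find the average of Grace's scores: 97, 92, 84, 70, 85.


Add the scores:
97 + 92 + 84 + 70 + 85 = 428
Divide by the number of tests:
428 / 5 = 85.6

85.6


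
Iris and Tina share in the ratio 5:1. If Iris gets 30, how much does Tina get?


Find the multiplier:
30 / 5 = 6
Apply to Tina's share:
1 x 6 = 6

6


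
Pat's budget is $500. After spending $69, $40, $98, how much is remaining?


Add up expenses:
$69 + $40 + $98 = $207
Subtract from budget:
$500 - $207 = $293

$293


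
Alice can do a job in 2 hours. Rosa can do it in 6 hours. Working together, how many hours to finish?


Alice's rate: 1/2 of the job per hour
Rosa's rate: 1/6 of the job per hour
Combined rate: 1/2 + 1/6 = 2/3 per hour
Time = 1 / (2/3) = 3/2 = 1.5 hours

1.5 hours


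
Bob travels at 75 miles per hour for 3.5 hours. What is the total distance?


Use the formula: distance = speed x time
Speed = 75 mph, Time = 3.5 hours
75 x 3.5 = 262.5 miles

262.5 miles


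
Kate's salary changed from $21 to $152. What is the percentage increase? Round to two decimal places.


Find the absolute change:
|152 - 21| = 131
Divide by original and multiply by 100:
131 / 21 x 100 = 623.8095...% ≈ 623.81%

623.81%


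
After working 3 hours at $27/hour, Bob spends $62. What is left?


Calculate earnings:
3 x $27 = $81
Subtract spending:
$81 - $62 = $19

$19


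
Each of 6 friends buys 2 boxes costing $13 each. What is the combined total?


Cost per person:
2 x $13 = $26
Group total:
6 x $26 = $156

$156


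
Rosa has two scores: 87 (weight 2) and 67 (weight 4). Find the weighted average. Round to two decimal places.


Weighted sum:
2 x 87 + 4 x 67 = 442
Total weight:
2 + 4 = 6
Weighted average:
442 / 6 = 73.6666... ≈ 73.67

73.67


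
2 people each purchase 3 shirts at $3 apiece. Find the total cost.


Cost per person:
3 x $3 = $9
Group total:
2 x $9 = $18

$18


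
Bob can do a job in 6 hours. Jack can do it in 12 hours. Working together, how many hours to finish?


Bob's rate: 1/6 of the job per hour
Jack's rate: 1/12 of the job per hour
Combined rate: 1/6 + 1/12 = 1/4 per hour
Time = 1 / (1/4) = 4 hours

4 hours


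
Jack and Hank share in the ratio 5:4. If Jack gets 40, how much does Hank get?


Find the multiplier:
40 / 5 = 8
Apply to Hank's share:
4 x 8 = 32

32


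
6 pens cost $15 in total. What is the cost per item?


Total cost: $15
Number of items: 6
Unit price: $15 / 6 = $2.50

$2.50


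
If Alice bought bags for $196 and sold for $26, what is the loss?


Selling price = $26
Cost price = $196
Loss = cost price - selling price:
Loss = $196 - $26 = $170

$170


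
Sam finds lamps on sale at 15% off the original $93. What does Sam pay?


Calculate the discount amount:
15% of $93 = $13.95
Subtract from original:
$93 - $13.95 = $79.05

$79.05


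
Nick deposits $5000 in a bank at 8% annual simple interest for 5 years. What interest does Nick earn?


Use the formula I = P x R x T / 100
P x R x T = 5000 x 8 x 5 = 200000
I = 200000 / 100 = $2000

$2000


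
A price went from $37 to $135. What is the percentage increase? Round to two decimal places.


Find the absolute change:
|135 - 37| = 98
Divide by original and multiply by 100:
98 / 37 x 100 = 264.8648...% ≈ 264.86%

264.86%


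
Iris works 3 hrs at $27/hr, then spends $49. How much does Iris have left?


Calculate earnings:
3 x $27 = $81
Subtract spending:
$81 - $49 = $32

$32


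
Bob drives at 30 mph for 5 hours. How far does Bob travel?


Use the formula: distance = speed x time
Speed = 30 mph, Time = 5 hours
30 x 5 = 150 miles

150 miles


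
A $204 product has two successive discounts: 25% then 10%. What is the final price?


First discount:
25% of $204 = $51
Price after first discount:
$204 - $51 = $153
Second discount:
10% of $153 = $15.30
Final price:
$153 - $15.30 = $137.70

$137.70


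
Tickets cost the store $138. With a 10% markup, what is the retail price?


Calculate the markup amount:
10% of $138 = $13.80
Add to cost:
$138 + $13.80 = $151.80

$151.80


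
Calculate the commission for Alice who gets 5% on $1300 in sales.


Convert rate to decimal:
5% = 0.05
Multiply by sales:
$1300 x 0.05 = $65

$65


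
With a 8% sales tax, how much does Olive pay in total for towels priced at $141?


Calculate the tax:
8% of $141 = $11.28
Add tax to price:
$141 + $11.28 = $152.28

$152.28


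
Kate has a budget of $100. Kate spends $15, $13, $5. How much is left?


Add up expenses:
$15 + $13 + $5 = $33
Subtract from budget:
$100 - $33 = $67

$67


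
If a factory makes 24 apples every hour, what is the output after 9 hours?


Production rate: 24 apples per hour
Time: 9 hours
Total: 24 x 9 = 216 apples

216 apples


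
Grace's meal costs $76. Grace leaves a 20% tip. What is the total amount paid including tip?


Calculate the tip:
20% of $76 = $15.20
Add tip to meal cost:
$76 + $15.20 = $91.20

$91.20


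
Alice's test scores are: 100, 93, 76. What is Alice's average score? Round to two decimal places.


Add the scores:
100 + 93 + 76 = 269
Divide by the number of tests:
269 / 3 = 89.6666... ≈ 89.67

89.67


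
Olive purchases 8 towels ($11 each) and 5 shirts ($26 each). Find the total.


Cost of towels:
8 x $11 = $88
Cost of shirts:
5 x $26 = $130
Add both:
$88 + $130 = $218

$218


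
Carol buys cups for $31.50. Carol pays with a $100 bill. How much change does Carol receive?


Start with the amount paid:
$100
Subtract the price:
$100 - $31.50 = $68.50

$68.50


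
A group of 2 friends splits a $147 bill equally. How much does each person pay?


Total bill: $147
Number of people: 2
Each pays: $147 / 2 = $73.50

$73.50


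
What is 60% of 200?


Convert percentage to decimal:
60% = 0.6
Multiply:
200 x 0.6 = 120

120


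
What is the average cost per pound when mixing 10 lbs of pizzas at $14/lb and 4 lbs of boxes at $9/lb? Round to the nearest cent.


Cost of pizzas:
10 x $14 = $140
Cost of boxes:
4 x $9 = $36
Total cost: $140 + $36 = $176
Total weight: 14 lbs
Average: $176 / 14 = $12.5714... ≈ $12.57/lb

$12.57/lb


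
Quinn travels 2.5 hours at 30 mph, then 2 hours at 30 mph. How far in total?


Leg 1 distance:
30 x 2.5 = 75 miles
Leg 2 distance:
30 x 2 = 60 miles
Total distance:
75 + 60 = 135 miles

135 miles


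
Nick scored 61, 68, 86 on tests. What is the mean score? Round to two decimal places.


Add the scores:
61 + 68 + 86 = 215
Divide by the number of tests:
215 / 3 = 71.6666... ≈ 71.67

71.67


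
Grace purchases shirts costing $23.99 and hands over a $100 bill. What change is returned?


Start with the amount paid:
$100
Subtract the price:
$100 - $23.99 = $76.01

$76.01


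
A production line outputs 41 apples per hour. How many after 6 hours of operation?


Production rate: 41 apples per hour
Time: 6 hours
Total: 41 x 6 = 246 apples

246 apples


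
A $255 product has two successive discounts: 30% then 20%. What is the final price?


First discount:
30% of $255 = $76.50
Price after first discount:
$255 - $76.50 = $178.50
Second discount:
20% of $178.50 = $35.70
Final price:
$178.50 - $35.70 = $142.80

$142.80


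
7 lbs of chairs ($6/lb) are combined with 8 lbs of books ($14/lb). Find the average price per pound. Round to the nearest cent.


Cost of chairs:
7 x $6 = $42
Cost of books:
8 x $14 = $112
Total cost: $42 + $112 = $154
Total weight: 15 lbs
Average: $154 / 15 = $10.2666... ≈ $10.27/lb

$10.27/lb


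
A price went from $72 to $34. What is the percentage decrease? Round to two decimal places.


Find the absolute change:
|34 - 72| = 38
Divide by original and multiply by 100:
38 / 72 x 100 = 52.7777...% ≈ 52.78%

52.78%


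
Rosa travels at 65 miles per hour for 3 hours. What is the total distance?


Use the formula: distance = speed x time
Speed = 65 mph, Time = 3 hours
65 x 3 = 195 miles

195 miles


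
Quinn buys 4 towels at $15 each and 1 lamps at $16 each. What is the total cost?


Cost of towels:
4 x $15 = $60
Cost of lamps:
1 x $16 = $16
Add both:
$60 + $16 = $76

$76


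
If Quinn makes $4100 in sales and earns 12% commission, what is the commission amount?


Convert rate to decimal:
12% = 0.12
Multiply by sales:
$4100 x 0.12 = $492

$492


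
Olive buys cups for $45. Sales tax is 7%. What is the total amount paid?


Calculate the tax:
7% of $45 = $3.15
Add tax to price:
$45 + $3.15 = $48.15

$48.15


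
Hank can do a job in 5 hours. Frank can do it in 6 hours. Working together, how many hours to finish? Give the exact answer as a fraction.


Hank's rate: 1/5 of the job per hour
Frank's rate: 1/6 of the job per hour
Combined rate: 1/5 + 1/6 = 11/30 per hour
Time = 1 / (11/30) = 30/11 hours (≈ 2.73 hours)

30/11 hours


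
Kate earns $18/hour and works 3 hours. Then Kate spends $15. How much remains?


Calculate earnings:
3 x $18 = $54
Subtract spending:
$54 - $15 = $39

$39


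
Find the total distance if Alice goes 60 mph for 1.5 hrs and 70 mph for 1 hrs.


Leg 1 distance:
60 x 1.5 = 90 miles
Leg 2 distance:
70 x 1 = 70 miles
Total distance:
90 + 70 = 160 miles

160 miles


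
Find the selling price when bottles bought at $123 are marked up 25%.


Calculate the markup amount:
25% of $123 = $30.75
Add to cost:
$123 + $30.75 = $153.75

$153.75


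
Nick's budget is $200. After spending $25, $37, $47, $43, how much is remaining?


Add up expenses:
$25 + $37 + $47 + $43 = $152
Subtract from budget:
$200 - $152 = $48

$48


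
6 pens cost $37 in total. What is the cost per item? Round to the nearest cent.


Total cost: $37
Number of items: 6
Unit price: $37 / 6 = $6.1666... ≈ $6.17

$6.17


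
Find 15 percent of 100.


Convert percentage to decimal:
15% = 0.15
Multiply:
100 x 0.15 = 15

15


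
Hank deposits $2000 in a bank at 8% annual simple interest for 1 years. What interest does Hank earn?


Use the formula I = P x R x T / 100
P x R x T = 2000 x 8 x 1 = 16000
I = 16000 / 100 = $160

$160


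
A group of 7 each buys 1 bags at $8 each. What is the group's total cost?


Cost per person:
1 x $8 = $8
Group total:
7 x $8 = $56

$56


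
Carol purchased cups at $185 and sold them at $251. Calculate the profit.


Selling price = $251
Cost price = $185
Profit = selling price - cost price:
Profit = $251 - $185 = $66

$66


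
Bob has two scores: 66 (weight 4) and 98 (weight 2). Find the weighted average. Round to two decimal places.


Weighted sum:
4 x 66 + 2 x 98 = 460
Total weight:
4 + 2 = 6
Weighted average:
460 / 6 = 76.6666... ≈ 76.67

76.67


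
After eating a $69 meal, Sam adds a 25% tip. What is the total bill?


Calculate the tip:
25% of $69 = $17.25
Add tip to meal cost:
$69 + $17.25 = $86.25

$86.25


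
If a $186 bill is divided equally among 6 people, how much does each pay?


Total bill: $186
Number of people: 6
Each pays: $186 / 6 = $31

$31


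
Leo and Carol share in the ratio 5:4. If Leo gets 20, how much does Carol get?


Find the multiplier:
20 / 5 = 4
Apply to Carol's share:
4 x 4 = 16

16


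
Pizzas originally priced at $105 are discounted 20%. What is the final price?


Calculate the discount amount:
20% of $105 = $21
Subtract from original:
$105 - $21 = $84

$84


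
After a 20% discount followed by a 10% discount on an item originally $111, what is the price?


First discount:
20% of $111 = $22.20
Price after first discount:
$111 - $22.20 = $88.80
Second discount:
10% of $88.80 = $8.88
Final price:
$88.80 - $8.88 = $79.92

$79.92


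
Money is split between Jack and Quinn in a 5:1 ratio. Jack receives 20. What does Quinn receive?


Find the multiplier:
20 / 5 = 4
Apply to Quinn's share:
1 x 4 = 4

4


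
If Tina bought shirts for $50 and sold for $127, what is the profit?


Selling price = $127
Cost price = $50
Profit = selling price - cost price:
Profit = $127 - $50 = $77

$77


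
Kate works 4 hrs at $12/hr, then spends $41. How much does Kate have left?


Calculate earnings:
4 x $12 = $48
Subtract spending:
$48 - $41 = $7

$7


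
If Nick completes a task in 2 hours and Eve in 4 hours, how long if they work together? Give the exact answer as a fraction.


Nick's rate: 1/2 of the job per hour
Eve's rate: 1/4 of the job per hour
Combined rate: 1/2 + 1/4 = 3/4 per hour
Time = 1 / (3/4) = 4/3 hours (≈ 1.33 hours)

4/3 hours


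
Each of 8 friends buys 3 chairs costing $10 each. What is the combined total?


Cost per person:
3 x $10 = $30
Group total:
8 x $30 = $240

$240


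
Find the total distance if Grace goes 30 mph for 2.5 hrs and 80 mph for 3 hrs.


Leg 1 distance:
30 x 2.5 = 75 miles
Leg 2 distance:
80 x 3 = 240 miles
Total distance:
75 + 240 = 315 miles

315 miles


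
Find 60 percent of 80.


Convert percentage to decimal:
60% = 0.6
Multiply:
80 x 0.6 = 48

48


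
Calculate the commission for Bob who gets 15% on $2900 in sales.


Convert rate to decimal:
15% = 0.15
Multiply by sales:
$2900 x 0.15 = $435

$435


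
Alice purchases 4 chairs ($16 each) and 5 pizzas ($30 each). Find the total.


Cost of chairs:
4 x $16 = $64
Cost of pizzas:
5 x $30 = $150
Add both:
$64 + $150 = $214

$214


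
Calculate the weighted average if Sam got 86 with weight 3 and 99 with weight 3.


Weighted sum:
3 x 86 + 3 x 99 = 555
Total weight:
3 + 3 = 6
Weighted average:
555 / 6 = 92.5

92.5


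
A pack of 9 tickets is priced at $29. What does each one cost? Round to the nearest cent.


Total cost: $29
Number of items: 9
Unit price: $29 / 9 = $3.2222... ≈ $3.22

$3.22


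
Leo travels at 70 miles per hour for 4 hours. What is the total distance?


Use the formula: distance = speed x time
Speed = 70 mph, Time = 4 hours
70 x 4 = 280 miles

280 miles


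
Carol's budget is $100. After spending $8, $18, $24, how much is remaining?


Add up expenses:
$8 + $18 + $24 = $50
Subtract from budget:
$100 - $50 = $50

$50


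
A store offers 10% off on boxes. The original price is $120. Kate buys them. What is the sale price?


Calculate the discount amount:
10% of $120 = $12
Subtract from original:
$120 - $12 = $108

$108


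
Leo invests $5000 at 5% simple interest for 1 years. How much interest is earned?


Use the formula I = P x R x T / 100
P x R x T = 5000 x 5 x 1 = 25000
I = 25000 / 100 = $250

$250


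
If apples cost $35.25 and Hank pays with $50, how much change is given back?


Start with the amount paid:
$50
Subtract the price:
$50 - $35.25 = $14.75

$14.75


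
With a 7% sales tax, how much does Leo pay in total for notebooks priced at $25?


Calculate the tax:
7% of $25 = $1.75
Add tax to price:
$25 + $1.75 = $26.75

$26.75


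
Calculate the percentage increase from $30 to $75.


Find the absolute change:
|75 - 30| = 45
Divide by original and multiply by 100:
45 / 30 x 100 = 150%

150%


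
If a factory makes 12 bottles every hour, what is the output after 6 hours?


Production rate: 12 bottles per hour
Time: 6 hours
Total: 12 x 6 = 72 bottles

72 bottles


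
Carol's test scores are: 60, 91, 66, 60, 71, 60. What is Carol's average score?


Add the scores:
60 + 91 + 66 + 60 + 71 + 60 = 408
Divide by the number of tests:
408 / 6 = 68

68


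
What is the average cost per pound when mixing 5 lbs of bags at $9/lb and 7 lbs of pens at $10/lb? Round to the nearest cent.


Cost of bags:
5 x $9 = $45
Cost of pens:
7 x $10 = $70
Total cost: $45 + $70 = $115
Total weight: 12 lbs
Average: $115 / 12 = $9.5833... ≈ $9.58/lb

$9.58/lb


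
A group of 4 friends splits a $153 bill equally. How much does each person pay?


Total bill: $153
Number of people: 4
Each pays: $153 / 4 = $38.25

$38.25


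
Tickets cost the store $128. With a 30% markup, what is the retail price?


Calculate the markup amount:
30% of $128 = $38.40
Add to cost:
$128 + $38.40 = $166.40

$166.40


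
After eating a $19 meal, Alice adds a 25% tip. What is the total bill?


Calculate the tip:
25% of $19 = $4.75
Add tip to meal cost:
$19 + $4.75 = $23.75

$23.75


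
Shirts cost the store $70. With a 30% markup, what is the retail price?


Calculate the markup amount:
30% of $70 = $21
Add to cost:
$70 + $21 = $91

$91


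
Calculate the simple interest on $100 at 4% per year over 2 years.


Use the formula I = P x R x T / 100
P x R x T = 100 x 4 x 2 = 800
I = 800 / 100 = $8

$8


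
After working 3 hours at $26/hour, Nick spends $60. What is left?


Calculate earnings:
3 x $26 = $78
Subtract spending:
$78 - $60 = $18

$18


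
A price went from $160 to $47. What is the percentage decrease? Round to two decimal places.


Find the absolute change:
|47 - 160| = 113
Divide by original and multiply by 100:
113 / 160 x 100 = 70.625% ≈ 70.63%

70.63%


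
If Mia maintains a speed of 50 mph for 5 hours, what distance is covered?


Use the formula: distance = speed x time
Speed = 50 mph, Time = 5 hours
50 x 5 = 250 miles

250 miles


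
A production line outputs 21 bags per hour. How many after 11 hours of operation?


Production rate: 21 bags per hour
Time: 11 hours
Total: 21 x 11 = 231 bags

231 bags


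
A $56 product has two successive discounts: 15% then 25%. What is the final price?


First discount:
15% of $56 = $8.40
Price after first discount:
$56 - $8.40 = $47.60
Second discount:
25% of $47.60 = $11.90
Final price:
$47.60 - $11.90 = $35.70

$35.70


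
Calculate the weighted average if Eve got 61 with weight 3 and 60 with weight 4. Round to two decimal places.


Weighted sum:
3 x 61 + 4 x 60 = 423
Total weight:
3 + 4 = 7
Weighted average:
423 / 7 = 60.4285... ≈ 60.43

60.43


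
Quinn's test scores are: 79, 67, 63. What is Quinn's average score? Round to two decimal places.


Add the scores:
79 + 67 + 63 = 209
Divide by the number of tests:
209 / 3 = 69.6666... ≈ 69.67

69.67


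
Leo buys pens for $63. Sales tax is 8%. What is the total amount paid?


Calculate the tax:
8% of $63 = $5.04
Add tax to price:
$63 + $5.04 = $68.04

$68.04


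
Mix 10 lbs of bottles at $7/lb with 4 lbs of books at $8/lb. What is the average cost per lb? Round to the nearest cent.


Cost of bottles:
10 x $7 = $70
Cost of books:
4 x $8 = $32
Total cost: $70 + $32 = $102
Total weight: 14 lbs
Average: $102 / 14 = $7.2857... ≈ $7.29/lb

$7.29/lb


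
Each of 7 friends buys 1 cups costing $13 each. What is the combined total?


Cost per person:
1 x $13 = $13
Group total:
7 x $13 = $91

$91


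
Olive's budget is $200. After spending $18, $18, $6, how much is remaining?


Add up expenses:
$18 + $18 + $6 = $42
Subtract from budget:
$200 - $42 = $158

$158


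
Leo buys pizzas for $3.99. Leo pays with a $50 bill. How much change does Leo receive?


Start with the amount paid:
$50
Subtract the price:
$50 - $3.99 = $46.01

$46.01


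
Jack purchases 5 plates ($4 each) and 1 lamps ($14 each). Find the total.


Cost of plates:
5 x $4 = $20
Cost of lamps:
1 x $14 = $14
Add both:
$20 + $14 = $34

$34


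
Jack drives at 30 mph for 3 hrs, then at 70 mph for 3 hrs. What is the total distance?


Leg 1 distance:
30 x 3 = 90 miles
Leg 2 distance:
70 x 3 = 210 miles
Total distance:
90 + 210 = 300 miles

300 miles


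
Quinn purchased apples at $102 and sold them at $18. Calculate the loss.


Selling price = $18
Cost price = $102
Loss = cost price - selling price:
Loss = $102 - $18 = $84

$84


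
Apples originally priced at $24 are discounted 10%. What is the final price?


Calculate the discount amount:
10% of $24 = $2.40
Subtract from original:
$24 - $2.40 = $21.60

$21.60


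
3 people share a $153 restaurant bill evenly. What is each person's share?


Total bill: $153
Number of people: 3
Each pays: $153 / 3 = $51

$51


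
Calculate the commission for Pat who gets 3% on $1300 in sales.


Convert rate to decimal:
3% = 0.03
Multiply by sales:
$1300 x 0.03 = $39

$39


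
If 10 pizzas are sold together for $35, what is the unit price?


Total cost: $35
Number of items: 10
Unit price: $35 / 10 = $3.50

$3.50


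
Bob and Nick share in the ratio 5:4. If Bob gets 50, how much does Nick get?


Find the multiplier:
50 / 5 = 10
Apply to Nick's share:
4 x 10 = 40

40


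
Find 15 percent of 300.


Convert percentage to decimal:
15% = 0.15
Multiply:
300 x 0.15 = 45

45


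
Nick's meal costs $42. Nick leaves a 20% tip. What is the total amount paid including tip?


Calculate the tip:
20% of $42 = $8.40
Add tip to meal cost:
$42 + $8.40 = $50.40

$50.40


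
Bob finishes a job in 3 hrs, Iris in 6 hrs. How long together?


Bob's rate: 1/3 of the job per hour
Iris's rate: 1/6 of the job per hour
Combined rate: 1/3 + 1/6 = 1/2 per hour
Time = 1 / (1/2) = 2 hours

2 hours


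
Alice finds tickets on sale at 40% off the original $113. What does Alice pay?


Calculate the discount amount:
40% of $113 = $45.20
Subtract from original:
$113 - $45.20 = $67.80

$67.80


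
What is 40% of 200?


Convert percentage to decimal:
40% = 0.4
Multiply:
200 x 0.4 = 80

80


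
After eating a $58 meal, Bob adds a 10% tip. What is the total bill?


Calculate the tip:
10% of $58 = $5.80
Add tip to meal cost:
$58 + $5.80 = $63.80

$63.80


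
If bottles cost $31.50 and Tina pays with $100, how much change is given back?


Start with the amount paid:
$100
Subtract the price:
$100 - $31.50 = $68.50

$68.50


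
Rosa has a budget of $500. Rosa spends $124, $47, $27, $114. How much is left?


Add up expenses:
$124 + $47 + $27 + $114 = $312
Subtract from budget:
$500 - $312 = $188

$188


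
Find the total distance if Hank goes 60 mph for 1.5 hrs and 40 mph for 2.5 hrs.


Leg 1 distance:
60 x 1.5 = 90 miles
Leg 2 distance:
40 x 2.5 = 100 miles
Total distance:
90 + 100 = 190 miles

190 miles


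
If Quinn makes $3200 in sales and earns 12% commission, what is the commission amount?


Convert rate to decimal:
12% = 0.12
Multiply by sales:
$3200 x 0.12 = $384

$384


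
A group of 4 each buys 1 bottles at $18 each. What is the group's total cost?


Cost per person:
1 x $18 = $18
Group total:
4 x $18 = $72

$72


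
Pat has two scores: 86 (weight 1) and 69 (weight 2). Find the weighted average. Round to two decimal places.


Weighted sum:
1 x 86 + 2 x 69 = 224
Total weight:
1 + 2 = 3
Weighted average:
224 / 3 = 74.6666... ≈ 74.67

74.67


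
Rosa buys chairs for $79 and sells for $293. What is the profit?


Selling price = $293
Cost price = $79
Profit = selling price - cost price:
Profit = $293 - $79 = $214

$214


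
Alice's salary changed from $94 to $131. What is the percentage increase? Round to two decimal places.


Find the absolute change:
|131 - 94| = 37
Divide by original and multiply by 100:
37 / 94 x 100 = 39.3617...% ≈ 39.36%

39.36%


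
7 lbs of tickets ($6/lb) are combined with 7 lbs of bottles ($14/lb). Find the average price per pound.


Cost of tickets:
7 x $6 = $42
Cost of bottles:
7 x $14 = $98
Total cost: $42 + $98 = $140
Total weight: 14 lbs
Average: $140 / 14 = $10/lb

$10/lb


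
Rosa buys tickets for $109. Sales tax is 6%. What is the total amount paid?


Calculate the tax:
6% of $109 = $6.54
Add tax to price:
$109 + $6.54 = $115.54

$115.54


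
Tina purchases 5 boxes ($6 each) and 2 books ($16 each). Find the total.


Cost of boxes:
5 x $6 = $30
Cost of books:
2 x $16 = $32
Add both:
$30 + $32 = $62

$62


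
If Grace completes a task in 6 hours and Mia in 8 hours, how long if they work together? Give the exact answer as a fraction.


Grace's rate: 1/6 of the job per hour
Mia's rate: 1/8 of the job per hour
Combined rate: 1/6 + 1/8 = 7/24 per hour
Time = 1 / (7/24) = 24/7 hours (≈ 3.43 hours)

24/7 hours


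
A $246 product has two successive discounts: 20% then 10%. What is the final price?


First discount:
20% of $246 = $49.20
Price after first discount:
$246 - $49.20 = $196.80
Second discount:
10% of $196.80 = $19.68
Final price:
$196.80 - $19.68 = $177.12

$177.12


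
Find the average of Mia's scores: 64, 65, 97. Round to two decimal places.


Add the scores:
64 + 65 + 97 = 226
Divide by the number of tests:
226 / 3 = 75.3333... ≈ 75.33

75.33
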